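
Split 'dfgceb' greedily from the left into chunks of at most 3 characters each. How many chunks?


'dfgceb' has 6 characters.
Chunking with max size 3:
  Chunk 1: 'dfg' (positions 0-2)
  Chunk 2: 'ceb' (positions 3-5)
Total chunks: ceil(6 / 3) = 2

2


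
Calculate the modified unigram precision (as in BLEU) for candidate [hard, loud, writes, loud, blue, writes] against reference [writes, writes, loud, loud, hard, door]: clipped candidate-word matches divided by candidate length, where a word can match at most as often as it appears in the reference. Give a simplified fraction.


Reference word counts: {'door': 1, 'hard': 1, 'loud': 2, 'writes': 2}
Checking each candidate word (with clipping):
  'hard' -> in reference (ref count 1, used 1/1) -> match (matches: 1)
  'loud' -> in reference (ref count 2, used 1/2) -> match (matches: 2)
  'writes' -> in reference (ref count 2, used 1/2) -> match (matches: 3)
  'loud' -> in reference (ref count 2, used 2/2) -> match (matches: 4)
  'blue' -> not in reference -> no match (matches: 4)
  'writes' -> in reference (ref count 2, used 2/2) -> match (matches: 5)
Clipped matches: 5, Candidate length: 6
Precision = 5/6

5/6


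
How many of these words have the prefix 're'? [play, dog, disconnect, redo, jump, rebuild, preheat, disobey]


Checking each word for prefix 're':
  'play' -> no (count: 0)
  'dog' -> no (count: 0)
  'disconnect' -> no (count: 0)
  'redo' -> YES, starts with 're' (count: 1)
  'jump' -> no (count: 1)
  'rebuild' -> YES, starts with 're' (count: 2)
  'preheat' -> no (count: 2)
  'disobey' -> no (count: 2)
Total with prefix 're': 2

2


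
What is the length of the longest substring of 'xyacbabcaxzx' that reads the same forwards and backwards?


Scanning 'xyacbabcaxzx' for palindromic substrings.
Substring at positions 2-8: 'acbabca'.
Check: reverse('acbabca') = 'acbabca' -> palindrome confirmed.
Neighbouring characters ('y' / 'x') break symmetry, so it cannot extend further.
No longer palindromic substring exists; longest length = 7

7


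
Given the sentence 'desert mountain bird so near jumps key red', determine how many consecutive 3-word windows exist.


Word trigrams from [8] words:
  Trigram 1: (desert mountain bird)
  Trigram 2: (mountain bird so)
  Trigram 3: (bird so near)
  Trigram 4: (so near jumps)
  Trigram 5: (near jumps key)
  Trigram 6: (jumps key red)
Total word trigrams: 8 - 2 = 6

6


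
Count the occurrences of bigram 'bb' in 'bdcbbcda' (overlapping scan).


Scanning 'bdcbbcda' for bigram 'bb':
  Position 0: 'bd' -> no
  Position 1: 'dc' -> no
  Position 2: 'cb' -> no
  Position 3: 'bb' -> MATCH
  Position 4: 'bc' -> no
  Position 5: 'cd' -> no
  Position 6: 'da' -> no
Total matches: 1

1


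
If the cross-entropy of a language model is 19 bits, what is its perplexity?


Perplexity formula: PP = 2^H
H = 19
PP = 2^19
PP = 2^19 = 524288

524288


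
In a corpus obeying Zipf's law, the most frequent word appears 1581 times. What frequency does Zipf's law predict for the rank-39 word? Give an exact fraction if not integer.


Zipf's law: freq(rank) = f1 / rank
f1 = 1581, rank = 39
freq = 1581 / 39
GCD(1581, 39) = 3
Simplified: 527/13

527/13


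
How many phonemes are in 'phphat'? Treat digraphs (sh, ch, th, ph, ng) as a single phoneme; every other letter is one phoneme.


Parsing 'phphat' greedily, digraphs first:
  'ph' -> digraph (1 consonant phoneme) (phonemes so far: 1)
  'ph' -> digraph (1 consonant phoneme) (phonemes so far: 2)
  'a' -> vowel phoneme (phonemes so far: 3)
  't' -> consonant phoneme (phonemes so far: 4)
Total phonemes: 4

4


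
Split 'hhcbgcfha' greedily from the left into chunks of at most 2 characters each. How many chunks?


'hhcbgcfha' has 9 characters.
Chunking with max size 2:
  Chunk 1: 'hh' (positions 0-1)
  Chunk 2: 'cb' (positions 2-3)
  Chunk 3: 'gc' (positions 4-5)
  Chunk 4: 'fh' (positions 6-7)
  Chunk 5: 'a' (positions 8-8)
Total chunks: ceil(9 / 2) = 5

5


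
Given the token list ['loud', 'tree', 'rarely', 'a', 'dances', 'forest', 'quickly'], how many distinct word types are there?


Listing all tokens and tracking unique types:
  Token 1: 'loud' -> NEW (unique so far: 1)
  Token 2: 'tree' -> NEW (unique so far: 2)
  Token 3: 'rarely' -> NEW (unique so far: 3)
  Token 4: 'a' -> NEW (unique so far: 4)
  Token 5: 'dances' -> NEW (unique so far: 5)
  Token 6: 'forest' -> NEW (unique so far: 6)
  Token 7: 'quickly' -> NEW (unique so far: 7)
Unique types: ('a', 'dances', 'forest', 'loud', 'quickly', 'rarely', 'tree')
Vocabulary size: 7

7


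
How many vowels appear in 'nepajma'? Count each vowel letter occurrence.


Scanning each character of 'nepajma':
  Position 1: 'n' -> consonant (running count: 0)
  Position 2: 'e' -> vowel (running count: 1)
  Position 3: 'p' -> consonant (running count: 1)
  Position 4: 'a' -> vowel (running count: 2)
  Position 5: 'j' -> consonant (running count: 2)
  Position 6: 'm' -> consonant (running count: 2)
  Position 7: 'a' -> vowel (running count: 3)
Total vowels: 3

3


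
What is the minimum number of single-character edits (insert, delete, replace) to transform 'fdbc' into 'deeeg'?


Building DP table for s1='fdbc' (len 4) and s2='deeeg' (len 5):
       d  e  e  e  g
    0  1  2  3  4  5
  f 1  1  2  3  4  5
  d 2  1  2  3  4  5
  b 3  2  2  3  4  5
  c 4  3  3  3  4  5
Edit distance = dp[4][5] = 5

5


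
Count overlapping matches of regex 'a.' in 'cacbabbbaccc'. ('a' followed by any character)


Pattern: a. means 'a' followed by any character.
Scanning 'cacbabbbaccc' position-by-position:
  Pos 0: window 'ca' -> no
  Pos 1: window 'ac' -> MATCH
  Pos 2: window 'cb' -> no
  Pos 3: window 'ba' -> no
  Pos 4: window 'ab' -> MATCH
  Pos 5: window 'bb' -> no
  Pos 6: window 'bb' -> no
  Pos 7: window 'ba' -> no
  Pos 8: window 'ac' -> MATCH
  Pos 9: window 'cc' -> no
  Pos 10: window 'cc' -> no
  Pos 11: window 'c' -> no
Total matches: 3

3


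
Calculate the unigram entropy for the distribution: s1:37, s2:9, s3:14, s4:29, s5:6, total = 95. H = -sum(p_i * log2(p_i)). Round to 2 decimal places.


Computing entropy H = -sum(p_i * log2(p_i)):
  s1: p = 37/95 = 0.3895, -p*log2(p) = 0.5298
  s2: p = 9/95 = 0.0947, -p*log2(p) = 0.3221
  s3: p = 14/95 = 0.1474, -p*log2(p) = 0.4071
  s4: p = 29/95 = 0.3053, -p*log2(p) = 0.5226
  s5: p = 6/95 = 0.0632, -p*log2(p) = 0.2517
H = sum of terms = 2.0333
Rounded to 2 decimals: 2.03

2.03


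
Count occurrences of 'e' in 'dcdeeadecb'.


Scanning 'dcdeeadecb' for 'e':
  Position 3: 'e' -> MATCH (count: 1)
  Position 4: 'e' -> MATCH (count: 2)
  Position 7: 'e' -> MATCH (count: 3)
Total occurrences of 'e': 3

3


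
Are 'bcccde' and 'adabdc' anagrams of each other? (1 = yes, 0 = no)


Sort characters of 'bcccde': 'bcccde'
Sort characters of 'adabdc': 'aabcdd'
Sorted forms differ -> they are NOT anagrams
Result: 0

0


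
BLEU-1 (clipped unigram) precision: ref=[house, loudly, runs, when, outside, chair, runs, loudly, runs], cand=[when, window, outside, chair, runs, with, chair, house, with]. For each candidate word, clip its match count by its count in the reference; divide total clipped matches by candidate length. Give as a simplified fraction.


Reference word counts: {'chair': 1, 'house': 1, 'loudly': 2, 'outside': 1, 'runs': 3, 'when': 1}
Checking each candidate word (with clipping):
  'when' -> in reference (ref count 1, used 1/1) -> match (matches: 1)
  'window' -> not in reference -> no match (matches: 1)
  'outside' -> in reference (ref count 1, used 1/1) -> match (matches: 2)
  'chair' -> in reference (ref count 1, used 1/1) -> match (matches: 3)
  'runs' -> in reference (ref count 3, used 1/3) -> match (matches: 4)
  'with' -> not in reference -> no match (matches: 4)
  'chair' -> ref count 1 already used up (1/1) -> clipped, no match (matches: 4)
  'house' -> in reference (ref count 1, used 1/1) -> match (matches: 5)
  'with' -> not in reference -> no match (matches: 5)
Clipped matches: 5, Candidate length: 9
Precision = 5/9

5/9


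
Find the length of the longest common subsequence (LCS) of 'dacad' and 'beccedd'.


DP table for LCS of 'dacad' and 'beccedd':
       b  e  c  c  e  d  d
    0  0  0  0  0  0  0  0
  d 0  0  0  0  0  0  1  1
  a 0  0  0  0  0  0  1  1
  c 0  0  0  1  1  1  1  1
  a 0  0  0  1  1  1  1  1
  d 0  0  0  1  1  1  2  2
LCS: 'dd'
LCS length = 2

2


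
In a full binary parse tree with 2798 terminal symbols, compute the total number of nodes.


Leaf nodes (terminals): 2798
Internal nodes = n - 1 = 2798 - 1 = 2797
Total = leaves + internal = 2798 + 2797 = 5595

5595


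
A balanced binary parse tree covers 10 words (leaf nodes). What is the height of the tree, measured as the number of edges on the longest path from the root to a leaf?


In a balanced binary tree with n leaves the deepest leaf is ceil(log2(n)) edges below the root.
log2(10) = 3.3219
ceil(3.3219) = 4
height (edges) = 4

4


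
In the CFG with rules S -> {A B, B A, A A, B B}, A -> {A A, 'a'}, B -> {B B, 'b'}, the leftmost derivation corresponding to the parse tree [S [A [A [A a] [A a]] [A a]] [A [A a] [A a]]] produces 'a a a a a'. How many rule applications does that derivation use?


Every bracketed nonterminal node [X ...] in the tree is produced by exactly one rule application.
Reading the tree off as a leftmost derivation:
  Step 1: S  =>  A A   (applied S -> A A)
  Step 2: A A  =>  A A A   (applied A -> A A)
  Step 3: A A A  =>  A A A A   (applied A -> A A)
  Step 4: A A A A  =>  a A A A   (applied A -> a)
  Step 5: a A A A  =>  a a A A   (applied A -> a)
  Step 6: a a A A  =>  a a a A   (applied A -> a)
  Step 7: a a a A  =>  a a a A A   (applied A -> A A)
  Step 8: a a a A A  =>  a a a a A   (applied A -> a)
  Step 9: a a a a A  =>  a a a a a   (applied A -> a)
Final yield: a a a a a
Total rewrite steps: 9

9


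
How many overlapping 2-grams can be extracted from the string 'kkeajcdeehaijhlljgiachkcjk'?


String 'kkeajcdeehaijhlljgiachkcjk' has length L = 26.
Number of overlapping n-grams = L - n + 1
Substituting: 26 - 2 + 1 = 25

25


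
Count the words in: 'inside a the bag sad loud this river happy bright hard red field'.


Counting words by splitting on spaces:
  Word 1: 'inside'
  Word 2: 'a'
  Word 3: 'the'
  Word 4: 'bag'
  Word 5: 'sad'
  Word 6: 'loud'
  Word 7: 'this'
  Word 8: 'river'
  Word 9: 'happy'
  Word 10: 'bright'
  Word 11: 'hard'
  Word 12: 'red'
  Word 13: 'field'
Total words: 13

13


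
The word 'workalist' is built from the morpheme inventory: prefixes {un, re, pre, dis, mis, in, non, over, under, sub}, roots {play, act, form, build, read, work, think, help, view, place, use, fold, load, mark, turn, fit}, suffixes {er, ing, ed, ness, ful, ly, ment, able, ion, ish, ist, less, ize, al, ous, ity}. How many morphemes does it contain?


Segmenting 'workalist' against the inventory:
  'work' -> root (morpheme 1)
  'al' -> suffix (morpheme 2)
  'ist' -> suffix (morpheme 3)
Total morphemes: 3

3


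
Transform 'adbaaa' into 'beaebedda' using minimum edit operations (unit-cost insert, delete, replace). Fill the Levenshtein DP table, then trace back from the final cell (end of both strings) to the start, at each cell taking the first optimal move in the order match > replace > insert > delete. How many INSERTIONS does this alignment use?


Edit distance = 6. Backtracking from cell (6, 9) with preference match > replace > insert > delete,
then listing the resulting alignment 'adbaaa' -> 'beaebedda' left to right:
  Step 1: insert 'b' [insertion #1]
  Step 2: insert 'e' [insertion #2]
  Step 3: keep 'a'
  Step 4: replace d->e
  Step 5: keep 'b'
  Step 6: insert 'e' [insertion #3]
  Step 7: replace a->d
  Step 8: replace a->d
  Step 9: keep 'a'
Total insertions: 3

3


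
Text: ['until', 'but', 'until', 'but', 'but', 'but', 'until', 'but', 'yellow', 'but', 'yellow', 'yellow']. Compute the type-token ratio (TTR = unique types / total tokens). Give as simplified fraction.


Tokens: 12
Unique types: ('but', 'until', 'yellow') = 3
TTR = 3/12
Simplify: divide both by 3 -> 1/4
TTR = 1/4

1/4


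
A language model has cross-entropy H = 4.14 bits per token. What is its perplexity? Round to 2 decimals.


Perplexity formula: PP = 2^H
H = 4.14
PP = 2^4.14
Decompose: 2^4.14 = 2^4 * 2^0.14
2^4 = 16, 2^0.14 ~ 1.1019051
PP ~ 16 * 1.1019051 = 17.6304816
Rounded to 2 decimals: 17.63

17.63


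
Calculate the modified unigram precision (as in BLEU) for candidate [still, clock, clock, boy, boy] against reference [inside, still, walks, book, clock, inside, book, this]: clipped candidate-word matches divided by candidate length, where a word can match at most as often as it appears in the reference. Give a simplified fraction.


Reference word counts: {'book': 2, 'clock': 1, 'inside': 2, 'still': 1, 'this': 1, 'walks': 1}
Checking each candidate word (with clipping):
  'still' -> in reference (ref count 1, used 1/1) -> match (matches: 1)
  'clock' -> in reference (ref count 1, used 1/1) -> match (matches: 2)
  'clock' -> ref count 1 already used up (1/1) -> clipped, no match (matches: 2)
  'boy' -> not in reference -> no match (matches: 2)
  'boy' -> not in reference -> no match (matches: 2)
Clipped matches: 2, Candidate length: 5
Precision = 2/5

2/5


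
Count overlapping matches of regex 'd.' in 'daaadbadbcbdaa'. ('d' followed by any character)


Pattern: d. means 'd' followed by any character.
Scanning 'daaadbadbcbdaa' position-by-position:
  Pos 0: window 'da' -> MATCH
  Pos 1: window 'aa' -> no
  Pos 2: window 'aa' -> no
  Pos 3: window 'ad' -> no
  Pos 4: window 'db' -> MATCH
  Pos 5: window 'ba' -> no
  Pos 6: window 'ad' -> no
  Pos 7: window 'db' -> MATCH
  Pos 8: window 'bc' -> no
  Pos 9: window 'cb' -> no
  Pos 10: window 'bd' -> no
  Pos 11: window 'da' -> MATCH
  Pos 12: window 'aa' -> no
  Pos 13: window 'a' -> no
Total matches: 4

4


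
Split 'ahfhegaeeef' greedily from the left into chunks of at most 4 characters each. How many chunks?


'ahfhegaeeef' has 11 characters.
Chunking with max size 4:
  Chunk 1: 'ahfh' (positions 0-3)
  Chunk 2: 'egae' (positions 4-7)
  Chunk 3: 'eef' (positions 8-10)
Total chunks: ceil(11 / 4) = 3

3


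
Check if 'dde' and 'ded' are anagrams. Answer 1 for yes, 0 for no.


Sort characters of 'dde': 'dde'
Sort characters of 'ded': 'dde'
Sorted forms match -> they ARE anagrams
Result: 1

1


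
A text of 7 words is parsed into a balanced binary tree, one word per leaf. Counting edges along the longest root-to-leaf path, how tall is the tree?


In a balanced binary tree with n leaves the deepest leaf is ceil(log2(n)) edges below the root.
log2(7) = 2.8074
ceil(2.8074) = 3
height (edges) = 3

3


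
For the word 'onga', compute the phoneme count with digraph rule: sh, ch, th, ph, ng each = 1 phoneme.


Parsing 'onga' greedily, digraphs first:
  'o' -> vowel phoneme (phonemes so far: 1)
  'ng' -> digraph (1 consonant phoneme) (phonemes so far: 2)
  'a' -> vowel phoneme (phonemes so far: 3)
Total phonemes: 3

3


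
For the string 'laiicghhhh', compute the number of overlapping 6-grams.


String 'laiicghhhh' has length L = 10.
Number of overlapping n-grams = L - n + 1
Substituting: 10 - 6 + 1 = 5

5


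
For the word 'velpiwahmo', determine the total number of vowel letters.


Scanning each character of 'velpiwahmo':
  Position 1: 'v' -> consonant (running count: 0)
  Position 2: 'e' -> vowel (running count: 1)
  Position 3: 'l' -> consonant (running count: 1)
  Position 4: 'p' -> consonant (running count: 1)
  Position 5: 'i' -> vowel (running count: 2)
  Position 6: 'w' -> consonant (running count: 2)
  Position 7: 'a' -> vowel (running count: 3)
  Position 8: 'h' -> consonant (running count: 3)
  Position 9: 'm' -> consonant (running count: 3)
  Position 10: 'o' -> vowel (running count: 4)
Total vowels: 4

4


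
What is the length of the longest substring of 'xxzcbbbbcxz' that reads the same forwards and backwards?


Scanning 'xxzcbbbbcxz' for palindromic substrings.
Substring at positions 3-8: 'cbbbbc'.
Check: reverse('cbbbbc') = 'cbbbbc' -> palindrome confirmed.
Neighbouring characters ('z' / 'x') break symmetry, so it cannot extend further.
No longer palindromic substring exists; longest length = 6

6


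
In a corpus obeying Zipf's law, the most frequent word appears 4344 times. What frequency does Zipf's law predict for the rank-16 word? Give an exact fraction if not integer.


Zipf's law: freq(rank) = f1 / rank
f1 = 4344, rank = 16
freq = 4344 / 16
GCD(4344, 16) = 8
Simplified: 543/2

543/2


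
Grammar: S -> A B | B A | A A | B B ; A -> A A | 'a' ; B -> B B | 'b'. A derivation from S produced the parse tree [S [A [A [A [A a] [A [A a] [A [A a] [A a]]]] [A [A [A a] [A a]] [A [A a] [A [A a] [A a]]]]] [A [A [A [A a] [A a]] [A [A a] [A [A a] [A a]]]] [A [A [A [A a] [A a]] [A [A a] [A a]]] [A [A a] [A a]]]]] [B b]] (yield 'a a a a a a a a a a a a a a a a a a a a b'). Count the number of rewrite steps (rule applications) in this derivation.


Every bracketed nonterminal node [X ...] in the tree is produced by exactly one rule application.
Reading the tree off as a leftmost derivation:
  Step 1: S  =>  A B   (applied S -> A B)
  Step 2: A B  =>  A A B   (applied A -> A A)
  Step 3: A A B  =>  A A A B   (applied A -> A A)
  Step 4: A A A B  =>  A A A A B   (applied A -> A A)
  Step 5: A A A A B  =>  a A A A B   (applied A -> a)
  Step 6: a A A A B  =>  a A A A A B   (applied A -> A A)
  Step 7: a A A A A B  =>  a a A A A B   (applied A -> a)
  Step 8: a a A A A B  =>  a a A A A A B   (applied A -> A A)
  Step 9: a a A A A A B  =>  a a a A A A B   (applied A -> a)
  Step 10: a a a A A A B  =>  a a a a A A B   (applied A -> a)
  Step 11: a a a a A A B  =>  a a a a A A A B   (applied A -> A A)
  Step 12: a a a a A A A B  =>  a a a a A A A A B   (applied A -> A A)
  Step 13: a a a a A A A A B  =>  a a a a a A A A B   (applied A -> a)
  Step 14: a a a a a A A A B  =>  a a a a a a A A B   (applied A -> a)
  Step 15: a a a a a a A A B  =>  a a a a a a A A A B   (applied A -> A A)
  Step 16: a a a a a a A A A B  =>  a a a a a a a A A B   (applied A -> a)
  Step 17: a a a a a a a A A B  =>  a a a a a a a A A A B   (applied A -> A A)
  Step 18: a a a a a a a A A A B  =>  a a a a a a a a A A B   (applied A -> a)
  Step 19: a a a a a a a a A A B  =>  a a a a a a a a a A B   (applied A -> a)
  Step 20: a a a a a a a a a A B  =>  a a a a a a a a a A A B   (applied A -> A A)
  Step 21: a a a a a a a a a A A B  =>  a a a a a a a a a A A A B   (applied A -> A A)
  Step 22: a a a a a a a a a A A A B  =>  a a a a a a a a a A A A A B   (applied A -> A A)
  Step 23: a a a a a a a a a A A A A B  =>  a a a a a a a a a a A A A B   (applied A -> a)
  Step 24: a a a a a a a a a a A A A B  =>  a a a a a a a a a a a A A B   (applied A -> a)
  Step 25: a a a a a a a a a a a A A B  =>  a a a a a a a a a a a A A A B   (applied A -> A A)
  Step 26: a a a a a a a a a a a A A A B  =>  a a a a a a a a a a a a A A B   (applied A -> a)
  Step 27: a a a a a a a a a a a a A A B  =>  a a a a a a a a a a a a A A A B   (applied A -> A A)
  Step 28: a a a a a a a a a a a a A A A B  =>  a a a a a a a a a a a a a A A B   (applied A -> a)
  Step 29: a a a a a a a a a a a a a A A B  =>  a a a a a a a a a a a a a a A B   (applied A -> a)
  Step 30: a a a a a a a a a a a a a a A B  =>  a a a a a a a a a a a a a a A A B   (applied A -> A A)
  Step 31: a a a a a a a a a a a a a a A A B  =>  a a a a a a a a a a a a a a A A A B   (applied A -> A A)
  Step 32: a a a a a a a a a a a a a a A A A B  =>  a a a a a a a a a a a a a a A A A A B   (applied A -> A A)
  Step 33: a a a a a a a a a a a a a a A A A A B  =>  a a a a a a a a a a a a a a a A A A B   (applied A -> a)
  Step 34: a a a a a a a a a a a a a a a A A A B  =>  a a a a a a a a a a a a a a a a A A B   (applied A -> a)
  Step 35: a a a a a a a a a a a a a a a a A A B  =>  a a a a a a a a a a a a a a a a A A A B   (applied A -> A A)
  Step 36: a a a a a a a a a a a a a a a a A A A B  =>  a a a a a a a a a a a a a a a a a A A B   (applied A -> a)
  Step 37: a a a a a a a a a a a a a a a a a A A B  =>  a a a a a a a a a a a a a a a a a a A B   (applied A -> a)
  Step 38: a a a a a a a a a a a a a a a a a a A B  =>  a a a a a a a a a a a a a a a a a a A A B   (applied A -> A A)
  Step 39: a a a a a a a a a a a a a a a a a a A A B  =>  a a a a a a a a a a a a a a a a a a a A B   (applied A -> a)
  Step 40: a a a a a a a a a a a a a a a a a a a A B  =>  a a a a a a a a a a a a a a a a a a a a B   (applied A -> a)
  Step 41: a a a a a a a a a a a a a a a a a a a a B  =>  a a a a a a a a a a a a a a a a a a a a b   (applied B -> b)
Final yield: a a a a a a a a a a a a a a a a a a a a b
Total rewrite steps: 41

41


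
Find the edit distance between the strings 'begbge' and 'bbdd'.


Building DP table for s1='begbge' (len 6) and s2='bbdd' (len 4):
       b  b  d  d
    0  1  2  3  4
  b 1  0  1  2  3
  e 2  1  1  2  3
  g 3  2  2  2  3
  b 4  3  2  3  3
  g 5  4  3  3  4
  e 6  5  4  4  4
Edit distance = dp[6][4] = 4

4


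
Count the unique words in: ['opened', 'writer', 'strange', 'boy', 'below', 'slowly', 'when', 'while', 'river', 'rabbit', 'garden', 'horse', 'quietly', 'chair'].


Listing all tokens and tracking unique types:
  Token 1: 'opened' -> NEW (unique so far: 1)
  Token 2: 'writer' -> NEW (unique so far: 2)
  Token 3: 'strange' -> NEW (unique so far: 3)
  Token 4: 'boy' -> NEW (unique so far: 4)
  Token 5: 'below' -> NEW (unique so far: 5)
  Token 6: 'slowly' -> NEW (unique so far: 6)
  Token 7: 'when' -> NEW (unique so far: 7)
  Token 8: 'while' -> NEW (unique so far: 8)
  Token 9: 'river' -> NEW (unique so far: 9)
  Token 10: 'rabbit' -> NEW (unique so far: 10)
  Token 11: 'garden' -> NEW (unique so far: 11)
  Token 12: 'horse' -> NEW (unique so far: 12)
  Token 13: 'quietly' -> NEW (unique so far: 13)
  Token 14: 'chair' -> NEW (unique so far: 14)
Unique types: ('below', 'boy', 'chair', 'garden', 'horse', 'opened', 'quietly', 'rabbit', 'river', 'slowly', 'strange', 'when', 'while', 'writer')
Vocabulary size: 14

14


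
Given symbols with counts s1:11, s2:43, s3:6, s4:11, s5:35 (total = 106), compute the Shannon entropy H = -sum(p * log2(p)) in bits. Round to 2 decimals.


Computing entropy H = -sum(p_i * log2(p_i)):
  s1: p = 11/106 = 0.1038, -p*log2(p) = 0.3392
  s2: p = 43/106 = 0.4057, -p*log2(p) = 0.5280
  s3: p = 6/106 = 0.0566, -p*log2(p) = 0.2345
  s4: p = 11/106 = 0.1038, -p*log2(p) = 0.3392
  s5: p = 35/106 = 0.3302, -p*log2(p) = 0.5279
H = sum of terms = 1.9688
Rounded to 2 decimals: 1.97

1.97


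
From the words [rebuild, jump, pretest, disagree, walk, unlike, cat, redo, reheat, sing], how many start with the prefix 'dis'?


Checking each word for prefix 'dis':
  'rebuild' -> no (count: 0)
  'jump' -> no (count: 0)
  'pretest' -> no (count: 0)
  'disagree' -> YES, starts with 'dis' (count: 1)
  'walk' -> no (count: 1)
  'unlike' -> no (count: 1)
  'cat' -> no (count: 1)
  'redo' -> no (count: 1)
  'reheat' -> no (count: 1)
  'sing' -> no (count: 1)
Total with prefix 'dis': 1

1


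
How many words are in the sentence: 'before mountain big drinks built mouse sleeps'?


Counting words by splitting on spaces:
  Word 1: 'before'
  Word 2: 'mountain'
  Word 3: 'big'
  Word 4: 'drinks'
  Word 5: 'built'
  Word 6: 'mouse'
  Word 7: 'sleeps'
Total words: 7

7


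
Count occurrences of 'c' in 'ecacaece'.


Scanning 'ecacaece' for 'c':
  Position 1: 'c' -> MATCH (count: 1)
  Position 3: 'c' -> MATCH (count: 2)
  Position 6: 'c' -> MATCH (count: 3)
Total occurrences of 'c': 3

3


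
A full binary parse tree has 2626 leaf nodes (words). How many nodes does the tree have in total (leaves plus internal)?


Leaf nodes (terminals): 2626
Internal nodes = n - 1 = 2626 - 1 = 2625
Total = leaves + internal = 2626 + 2625 = 5251

5251


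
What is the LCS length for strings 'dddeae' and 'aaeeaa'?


DP table for LCS of 'dddeae' and 'aaeeaa':
       a  a  e  e  a  a
    0  0  0  0  0  0  0
  d 0  0  0  0  0  0  0
  d 0  0  0  0  0  0  0
  d 0  0  0  0  0  0  0
  e 0  0  0  1  1  1  1
  a 0  1  1  1  1  2  2
  e 0  1  1  2  2  2  2
LCS: 'ea'
LCS length = 2

2


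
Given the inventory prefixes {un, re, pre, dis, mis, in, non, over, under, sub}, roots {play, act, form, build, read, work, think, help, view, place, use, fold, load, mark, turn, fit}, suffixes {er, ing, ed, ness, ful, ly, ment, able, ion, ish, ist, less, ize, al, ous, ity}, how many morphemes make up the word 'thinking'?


Segmenting 'thinking' against the inventory:
  'think' -> root (morpheme 1)
  'ing' -> suffix (morpheme 2)
Total morphemes: 2

2


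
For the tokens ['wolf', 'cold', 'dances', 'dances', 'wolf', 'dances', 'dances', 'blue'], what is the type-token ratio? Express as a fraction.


Tokens: 8
Unique types: ('blue', 'cold', 'dances', 'wolf') = 4
TTR = 4/8
Simplify: divide both by 4 -> 1/2
TTR = 1/2

1/2


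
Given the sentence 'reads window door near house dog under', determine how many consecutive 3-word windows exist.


Word trigrams from [7] words:
  Trigram 1: (reads window door)
  Trigram 2: (window door near)
  Trigram 3: (door near house)
  Trigram 4: (near house dog)
  Trigram 5: (house dog under)
Total word trigrams: 7 - 2 = 5

5


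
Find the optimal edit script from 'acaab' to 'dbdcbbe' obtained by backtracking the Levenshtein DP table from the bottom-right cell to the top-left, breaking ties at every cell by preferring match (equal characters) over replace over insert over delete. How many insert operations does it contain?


Edit distance = 6. Backtracking from cell (5, 7) with preference match > replace > insert > delete,
then listing the resulting alignment 'acaab' -> 'dbdcbbe' left to right:
  Step 1: insert 'd' [insertion #1]
  Step 2: insert 'b' [insertion #2]
  Step 3: replace a->d
  Step 4: keep 'c'
  Step 5: replace a->b
  Step 6: replace a->b
  Step 7: replace b->e
Total insertions: 2

2


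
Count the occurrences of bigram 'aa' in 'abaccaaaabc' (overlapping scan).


Scanning 'abaccaaaabc' for bigram 'aa':
  Position 0: 'ab' -> no
  Position 1: 'ba' -> no
  Position 2: 'ac' -> no
  Position 3: 'cc' -> no
  Position 4: 'ca' -> no
  Position 5: 'aa' -> MATCH
  Position 6: 'aa' -> MATCH
  Position 7: 'aa' -> MATCH
  Position 8: 'ab' -> no
  Position 9: 'bc' -> no
Total matches: 3

3


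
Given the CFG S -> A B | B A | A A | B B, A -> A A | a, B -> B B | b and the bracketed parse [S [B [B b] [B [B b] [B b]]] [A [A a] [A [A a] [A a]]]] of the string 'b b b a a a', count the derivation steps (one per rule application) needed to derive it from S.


Every bracketed nonterminal node [X ...] in the tree is produced by exactly one rule application.
Reading the tree off as a leftmost derivation:
  Step 1: S  =>  B A   (applied S -> B A)
  Step 2: B A  =>  B B A   (applied B -> B B)
  Step 3: B B A  =>  b B A   (applied B -> b)
  Step 4: b B A  =>  b B B A   (applied B -> B B)
  Step 5: b B B A  =>  b b B A   (applied B -> b)
  Step 6: b b B A  =>  b b b A   (applied B -> b)
  Step 7: b b b A  =>  b b b A A   (applied A -> A A)
  Step 8: b b b A A  =>  b b b a A   (applied A -> a)
  Step 9: b b b a A  =>  b b b a A A   (applied A -> A A)
  Step 10: b b b a A A  =>  b b b a a A   (applied A -> a)
  Step 11: b b b a a A  =>  b b b a a a   (applied A -> a)
Final yield: b b b a a a
Total rewrite steps: 11

11


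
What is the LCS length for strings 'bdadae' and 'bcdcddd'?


DP table for LCS of 'bdadae' and 'bcdcddd':
       b  c  d  c  d  d  d
    0  0  0  0  0  0  0  0
  b 0  1  1  1  1  1  1  1
  d 0  1  1  2  2  2  2  2
  a 0  1  1  2  2  2  2  2
  d 0  1  1  2  2  3  3  3
  a 0  1  1  2  2  3  3  3
  e 0  1  1  2  2  3  3  3
LCS: 'bdd'
LCS length = 3

3


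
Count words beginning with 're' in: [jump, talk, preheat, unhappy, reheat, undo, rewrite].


Checking each word for prefix 're':
  'jump' -> no (count: 0)
  'talk' -> no (count: 0)
  'preheat' -> no (count: 0)
  'unhappy' -> no (count: 0)
  'reheat' -> YES, starts with 're' (count: 1)
  'undo' -> no (count: 1)
  'rewrite' -> YES, starts with 're' (count: 2)
Total with prefix 're': 2

2


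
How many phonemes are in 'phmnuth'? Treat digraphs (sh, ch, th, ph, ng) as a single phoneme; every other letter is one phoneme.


Parsing 'phmnuth' greedily, digraphs first:
  'ph' -> digraph (1 consonant phoneme) (phonemes so far: 1)
  'm' -> consonant phoneme (phonemes so far: 2)
  'n' -> consonant phoneme (phonemes so far: 3)
  'u' -> vowel phoneme (phonemes so far: 4)
  'th' -> digraph (1 consonant phoneme) (phonemes so far: 5)
Total phonemes: 5

5


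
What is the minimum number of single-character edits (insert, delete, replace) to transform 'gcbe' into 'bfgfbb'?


Building DP table for s1='gcbe' (len 4) and s2='bfgfbb' (len 6):
       b  f  g  f  b  b
    0  1  2  3  4  5  6
  g 1  1  2  2  3  4  5
  c 2  2  2  3  3  4  5
  b 3  2  3  3  4  3  4
  e 4  3  3  4  4  4  4
Edit distance = dp[4][6] = 4

4


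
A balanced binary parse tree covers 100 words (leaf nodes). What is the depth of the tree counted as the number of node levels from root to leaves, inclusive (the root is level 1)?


In a balanced binary tree with n leaves the deepest leaf is ceil(log2(n)) edges below the root,
so counting node levels inclusive of root and leaves gives ceil(log2(n)) + 1 levels.
log2(100) = 6.6439
ceil(6.6439) = 7
levels = 7 + 1 = 8

8


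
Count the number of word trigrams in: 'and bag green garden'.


Word trigrams from [4] words:
  Trigram 1: (and bag green)
  Trigram 2: (bag green garden)
Total word trigrams: 4 - 2 = 2

2


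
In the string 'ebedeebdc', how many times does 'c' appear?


Scanning 'ebedeebdc' for 'c':
  Position 8: 'c' -> MATCH (count: 1)
Total occurrences of 'c': 1

1


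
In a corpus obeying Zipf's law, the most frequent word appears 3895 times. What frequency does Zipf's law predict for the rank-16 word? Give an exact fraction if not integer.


Zipf's law: freq(rank) = f1 / rank
f1 = 3895, rank = 16
freq = 3895 / 16
GCD(3895, 16) = 1
Simplified: 3895/16

3895/16


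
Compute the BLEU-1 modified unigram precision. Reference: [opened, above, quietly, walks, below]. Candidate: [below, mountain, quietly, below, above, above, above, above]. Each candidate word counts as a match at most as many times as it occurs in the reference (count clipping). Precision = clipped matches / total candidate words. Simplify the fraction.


Reference word counts: {'above': 1, 'below': 1, 'opened': 1, 'quietly': 1, 'walks': 1}
Checking each candidate word (with clipping):
  'below' -> in reference (ref count 1, used 1/1) -> match (matches: 1)
  'mountain' -> not in reference -> no match (matches: 1)
  'quietly' -> in reference (ref count 1, used 1/1) -> match (matches: 2)
  'below' -> ref count 1 already used up (1/1) -> clipped, no match (matches: 2)
  'above' -> in reference (ref count 1, used 1/1) -> match (matches: 3)
  'above' -> ref count 1 already used up (1/1) -> clipped, no match (matches: 3)
  'above' -> ref count 1 already used up (1/1) -> clipped, no match (matches: 3)
  'above' -> ref count 1 already used up (1/1) -> clipped, no match (matches: 3)
Clipped matches: 3, Candidate length: 8
Precision = 3/8

3/8


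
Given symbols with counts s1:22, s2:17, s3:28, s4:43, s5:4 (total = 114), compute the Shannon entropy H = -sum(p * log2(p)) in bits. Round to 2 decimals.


Computing entropy H = -sum(p_i * log2(p_i)):
  s1: p = 22/114 = 0.1930, -p*log2(p) = 0.4580
  s2: p = 17/114 = 0.1491, -p*log2(p) = 0.4094
  s3: p = 28/114 = 0.2456, -p*log2(p) = 0.4975
  s4: p = 43/114 = 0.3772, -p*log2(p) = 0.5306
  s5: p = 4/114 = 0.0351, -p*log2(p) = 0.1696
H = sum of terms = 2.0651
Rounded to 2 decimals: 2.07

2.07


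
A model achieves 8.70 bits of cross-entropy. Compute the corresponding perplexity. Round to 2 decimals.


Perplexity formula: PP = 2^H
H = 8.70
PP = 2^8.70
Decompose: 2^8.70 = 2^8 * 2^0.70
2^8 = 256, 2^0.70 ~ 1.6245048
PP ~ 256 * 1.6245048 = 415.8732288
Rounded to 2 decimals: 415.87

415.87


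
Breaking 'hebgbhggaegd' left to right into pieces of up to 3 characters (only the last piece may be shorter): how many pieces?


'hebgbhggaegd' has 12 characters.
Chunking with max size 3:
  Chunk 1: 'heb' (positions 0-2)
  Chunk 2: 'gbh' (positions 3-5)
  Chunk 3: 'gga' (positions 6-8)
  Chunk 4: 'egd' (positions 9-11)
Total chunks: ceil(12 / 3) = 4

4


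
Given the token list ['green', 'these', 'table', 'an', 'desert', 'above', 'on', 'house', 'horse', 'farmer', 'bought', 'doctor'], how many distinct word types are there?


Listing all tokens and tracking unique types:
  Token 1: 'green' -> NEW (unique so far: 1)
  Token 2: 'these' -> NEW (unique so far: 2)
  Token 3: 'table' -> NEW (unique so far: 3)
  Token 4: 'an' -> NEW (unique so far: 4)
  Token 5: 'desert' -> NEW (unique so far: 5)
  Token 6: 'above' -> NEW (unique so far: 6)
  Token 7: 'on' -> NEW (unique so far: 7)
  Token 8: 'house' -> NEW (unique so far: 8)
  Token 9: 'horse' -> NEW (unique so far: 9)
  Token 10: 'farmer' -> NEW (unique so far: 10)
  Token 11: 'bought' -> NEW (unique so far: 11)
  Token 12: 'doctor' -> NEW (unique so far: 12)
Unique types: ('above', 'an', 'bought', 'desert', 'doctor', 'farmer', 'green', 'horse', 'house', 'on', 'table', 'these')
Vocabulary size: 12

12


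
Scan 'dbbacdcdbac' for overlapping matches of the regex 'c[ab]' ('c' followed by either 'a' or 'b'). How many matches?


Pattern: c[ab] means 'c' followed by either 'a' or 'b'.
Scanning 'dbbacdcdbac' position-by-position:
  Pos 0: window 'db' -> no
  Pos 1: window 'bb' -> no
  Pos 2: window 'ba' -> no
  Pos 3: window 'ac' -> no
  Pos 4: window 'cd' -> no
  Pos 5: window 'dc' -> no
  Pos 6: window 'cd' -> no
  Pos 7: window 'db' -> no
  Pos 8: window 'ba' -> no
  Pos 9: window 'ac' -> no
  Pos 10: window 'c' -> no
Total matches: 0

0


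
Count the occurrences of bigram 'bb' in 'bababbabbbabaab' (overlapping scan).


Scanning 'bababbabbbabaab' for bigram 'bb':
  Position 0: 'ba' -> no
  Position 1: 'ab' -> no
  Position 2: 'ba' -> no
  Position 3: 'ab' -> no
  Position 4: 'bb' -> MATCH
  Position 5: 'ba' -> no
  Position 6: 'ab' -> no
  Position 7: 'bb' -> MATCH
  Position 8: 'bb' -> MATCH
  Position 9: 'ba' -> no
  Position 10: 'ab' -> no
  Position 11: 'ba' -> no
  Position 12: 'aa' -> no
  Position 13: 'ab' -> no
Total matches: 3

3


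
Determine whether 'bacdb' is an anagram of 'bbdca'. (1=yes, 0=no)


Sort characters of 'bacdb': 'abbcd'
Sort characters of 'bbdca': 'abbcd'
Sorted forms match -> they ARE anagrams
Result: 1

1


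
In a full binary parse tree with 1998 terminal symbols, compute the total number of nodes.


Leaf nodes (terminals): 1998
Internal nodes = n - 1 = 1998 - 1 = 1997
Total = leaves + internal = 1998 + 1997 = 3995

3995


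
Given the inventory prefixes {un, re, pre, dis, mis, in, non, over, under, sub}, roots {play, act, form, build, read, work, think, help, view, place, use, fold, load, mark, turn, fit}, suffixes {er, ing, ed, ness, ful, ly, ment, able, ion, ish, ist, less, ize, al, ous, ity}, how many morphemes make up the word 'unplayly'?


Segmenting 'unplayly' against the inventory:
  'un' -> prefix (morpheme 1)
  'play' -> root (morpheme 2)
  'ly' -> suffix (morpheme 3)
Total morphemes: 3

3


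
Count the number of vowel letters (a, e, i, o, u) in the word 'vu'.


Scanning each character of 'vu':
  Position 1: 'v' -> consonant (running count: 0)
  Position 2: 'u' -> vowel (running count: 1)
Total vowels: 1

1


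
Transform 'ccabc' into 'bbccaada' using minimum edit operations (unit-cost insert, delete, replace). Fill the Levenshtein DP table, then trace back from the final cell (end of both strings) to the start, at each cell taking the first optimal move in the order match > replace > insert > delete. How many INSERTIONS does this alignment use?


Edit distance = 5. Backtracking from cell (5, 8) with preference match > replace > insert > delete,
then listing the resulting alignment 'ccabc' -> 'bbccaada' left to right:
  Step 1: insert 'b' [insertion #1]
  Step 2: insert 'b' [insertion #2]
  Step 3: keep 'c'
  Step 4: keep 'c'
  Step 5: insert 'a' [insertion #3]
  Step 6: keep 'a'
  Step 7: replace b->d
  Step 8: replace c->a
Total insertions: 3

3


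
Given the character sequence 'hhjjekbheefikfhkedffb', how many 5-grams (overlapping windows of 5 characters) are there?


String 'hhjjekbheefikfhkedffb' has length L = 21.
Number of overlapping n-grams = L - n + 1
Substituting: 21 - 5 + 1 = 17

17


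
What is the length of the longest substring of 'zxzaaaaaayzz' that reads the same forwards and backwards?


Scanning 'zxzaaaaaayzz' for palindromic substrings.
Substring at positions 3-8: 'aaaaaa'.
Check: reverse('aaaaaa') = 'aaaaaa' -> palindrome confirmed.
Neighbouring characters ('z' / 'y') break symmetry, so it cannot extend further.
No longer palindromic substring exists; longest length = 6

6


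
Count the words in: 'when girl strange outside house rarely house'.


Counting words by splitting on spaces:
  Word 1: 'when'
  Word 2: 'girl'
  Word 3: 'strange'
  Word 4: 'outside'
  Word 5: 'house'
  Word 6: 'rarely'
  Word 7: 'house'
Total words: 7

7


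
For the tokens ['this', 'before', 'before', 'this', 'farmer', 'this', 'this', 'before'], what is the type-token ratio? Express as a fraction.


Tokens: 8
Unique types: ('before', 'farmer', 'this') = 3
TTR = 3/8
Already in lowest terms.

3/8


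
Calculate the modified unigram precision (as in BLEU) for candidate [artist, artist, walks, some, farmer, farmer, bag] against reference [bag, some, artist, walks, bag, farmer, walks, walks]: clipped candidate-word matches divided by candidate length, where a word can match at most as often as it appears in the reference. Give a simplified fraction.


Reference word counts: {'artist': 1, 'bag': 2, 'farmer': 1, 'some': 1, 'walks': 3}
Checking each candidate word (with clipping):
  'artist' -> in reference (ref count 1, used 1/1) -> match (matches: 1)
  'artist' -> ref count 1 already used up (1/1) -> clipped, no match (matches: 1)
  'walks' -> in reference (ref count 3, used 1/3) -> match (matches: 2)
  'some' -> in reference (ref count 1, used 1/1) -> match (matches: 3)
  'farmer' -> in reference (ref count 1, used 1/1) -> match (matches: 4)
  'farmer' -> ref count 1 already used up (1/1) -> clipped, no match (matches: 4)
  'bag' -> in reference (ref count 2, used 1/2) -> match (matches: 5)
Clipped matches: 5, Candidate length: 7
Precision = 5/7

5/7


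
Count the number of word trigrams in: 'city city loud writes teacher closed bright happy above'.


Word trigrams from [9] words:
  Trigram 1: (city city loud)
  Trigram 2: (city loud writes)
  Trigram 3: (loud writes teacher)
  Trigram 4: (writes teacher closed)
  Trigram 5: (teacher closed bright)
  Trigram 6: (closed bright happy)
  Trigram 7: (bright happy above)
Total word trigrams: 9 - 2 = 7

7


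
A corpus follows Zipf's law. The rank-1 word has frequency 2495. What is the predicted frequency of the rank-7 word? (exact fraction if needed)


Zipf's law: freq(rank) = f1 / rank
f1 = 2495, rank = 7
freq = 2495 / 7
GCD(2495, 7) = 1
Simplified: 2495/7

2495/7


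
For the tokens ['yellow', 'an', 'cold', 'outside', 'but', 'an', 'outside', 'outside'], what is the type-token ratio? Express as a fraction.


Tokens: 8
Unique types: ('an', 'but', 'cold', 'outside', 'yellow') = 5
TTR = 5/8
Already in lowest terms.

5/8


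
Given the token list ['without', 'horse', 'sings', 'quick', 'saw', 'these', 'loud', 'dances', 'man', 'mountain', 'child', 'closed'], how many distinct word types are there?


Listing all tokens and tracking unique types:
  Token 1: 'without' -> NEW (unique so far: 1)
  Token 2: 'horse' -> NEW (unique so far: 2)
  Token 3: 'sings' -> NEW (unique so far: 3)
  Token 4: 'quick' -> NEW (unique so far: 4)
  Token 5: 'saw' -> NEW (unique so far: 5)
  Token 6: 'these' -> NEW (unique so far: 6)
  Token 7: 'loud' -> NEW (unique so far: 7)
  Token 8: 'dances' -> NEW (unique so far: 8)
  Token 9: 'man' -> NEW (unique so far: 9)
  Token 10: 'mountain' -> NEW (unique so far: 10)
  Token 11: 'child' -> NEW (unique so far: 11)
  Token 12: 'closed' -> NEW (unique so far: 12)
Unique types: ('child', 'closed', 'dances', 'horse', 'loud', 'man', 'mountain', 'quick', 'saw', 'sings', 'these', 'without')
Vocabulary size: 12

12
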